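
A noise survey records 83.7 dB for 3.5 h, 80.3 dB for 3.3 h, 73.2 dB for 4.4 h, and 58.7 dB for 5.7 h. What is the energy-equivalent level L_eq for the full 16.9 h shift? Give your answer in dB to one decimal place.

78.8 dB

The energy average is taken in the linear domain: L_eq = 10·log₁₀[(Σ tᵢ·10^(Lᵢ/10))/T], T = 16.9 h.
Σ tᵢ·10^(Lᵢ/10) = 3.5·10^(83.7/10) + 3.3·10^(80.3/10) + 4.4·10^(73.2/10) + 5.7·10^(58.7/10) = 1.270e+09.
L_eq = 10·log₁₀(1.270e+09/16.9) = 78.76 dB.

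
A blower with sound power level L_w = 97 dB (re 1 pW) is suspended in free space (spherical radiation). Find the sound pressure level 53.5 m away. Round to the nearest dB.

L_p = L_w − 10·log₁₀(4π·r²) with r = 53.5 m.
4π·r² = 3.597e+04 m², 10·log₁₀ of that is 45.559 dB.
L_p = 97 − 45.559 = 51.44 dB.

51 dB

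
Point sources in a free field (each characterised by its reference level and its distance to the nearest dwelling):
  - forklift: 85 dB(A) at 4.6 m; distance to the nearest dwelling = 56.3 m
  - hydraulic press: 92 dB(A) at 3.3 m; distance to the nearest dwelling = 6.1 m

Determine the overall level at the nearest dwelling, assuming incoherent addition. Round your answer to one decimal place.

Propagate each source to the receiver with L = L_ref − 20·log₁₀(r/r_ref), then add intensities.
forklift: 85 − 20·log₁₀(56.3/4.6) = 85 − 21.76 = 63.24 dB(A).
hydraulic press: 92 − 20·log₁₀(6.1/3.3) = 92 − 5.34 = 86.66 dB(A).
Σ 10^(L/10) = 4.660e+08 → L_total = 10·log₁₀(4.660e+08) = 86.68 dB(A).

86.7 dB(A)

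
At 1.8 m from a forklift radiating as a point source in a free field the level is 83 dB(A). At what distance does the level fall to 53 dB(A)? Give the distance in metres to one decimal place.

Point-source spreading drops the level by 20·log₁₀(r₂/r₁); inverting, r₂/r₁ = 10^(ΔL/20).
r₂ = 1.8·10^((83−53)/20) = 1.8·10^(30.0/20) = 56.92 m.

56.9 m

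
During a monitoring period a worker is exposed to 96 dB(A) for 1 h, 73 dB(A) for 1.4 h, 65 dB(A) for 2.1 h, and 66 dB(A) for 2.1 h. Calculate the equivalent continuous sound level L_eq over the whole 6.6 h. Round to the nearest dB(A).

88 dB(A)

L_eq = 10·log₁₀[(1/T)·Σ tᵢ·10^(Lᵢ/10)] with T = 6.6 h.
Σ tᵢ·10^(Lᵢ/10) = 1·10^(96/10) + 1.4·10^(73/10) + 2.1·10^(65/10) + 2.1·10^(66/10) = 4.024e+09.
L_eq = 10·log₁₀(4.024e+09/6.6) = 87.85 dB(A).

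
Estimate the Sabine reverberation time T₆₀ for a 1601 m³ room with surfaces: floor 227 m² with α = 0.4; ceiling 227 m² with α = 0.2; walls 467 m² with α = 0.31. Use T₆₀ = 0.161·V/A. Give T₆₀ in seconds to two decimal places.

0.92 s

Total absorption A = 227·0.4 + 227·0.2 + 467·0.31 = 280.97 m² sabins.
T₆₀ = 0.161 × 1601 / 280.97 = 0.917 s.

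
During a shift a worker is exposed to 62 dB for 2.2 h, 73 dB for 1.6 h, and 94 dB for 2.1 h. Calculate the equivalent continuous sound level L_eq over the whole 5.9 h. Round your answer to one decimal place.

L_eq = 10·log₁₀[(1/T)·Σ tᵢ·10^(Lᵢ/10)] with T = 5.9 h.
Σ tᵢ·10^(Lᵢ/10) = 2.2·10^(62/10) + 1.6·10^(73/10) + 2.1·10^(94/10) = 5.310e+09.
L_eq = 10·log₁₀(5.310e+09/5.9) = 89.54 dB.

89.5 dB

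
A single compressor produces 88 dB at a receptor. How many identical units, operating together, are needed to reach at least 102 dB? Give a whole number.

26

The shortfall is 102 − 88 = 14.0 dB, and N units add 10·log₁₀ N, so need 10·log₁₀ N ≥ 14.0.
N ≥ 10^(14.0/10) = 25.119, so N = 26.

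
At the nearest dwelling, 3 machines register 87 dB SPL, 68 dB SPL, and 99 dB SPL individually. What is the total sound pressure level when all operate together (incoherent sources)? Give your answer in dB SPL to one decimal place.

99.3 dB SPL

For uncorrelated sources the intensities add, so convert each level to linear form, sum, and take 10·log₁₀ of the total.
Σ 10^(L/10) = 10^(87/10) + 10^(68/10) + 10^(99/10) = 8.451e+09.
L_total = 10·log₁₀(8.451e+09) = 99.27 dB SPL.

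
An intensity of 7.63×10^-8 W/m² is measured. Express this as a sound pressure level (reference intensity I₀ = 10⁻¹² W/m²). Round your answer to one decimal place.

48.8 dB

Dividing by I₀ shifts the exponent by 12: I/I₀ = 7.63×10^4.
L = 10·(0.8825 + 4) = 48.83 dB.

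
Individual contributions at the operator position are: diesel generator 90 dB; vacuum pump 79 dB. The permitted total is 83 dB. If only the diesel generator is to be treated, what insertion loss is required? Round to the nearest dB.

The untreated sources together contribute 10^(79/10) = 7.943e+07, i.e. 79.00 dB.
To meet 83 dB overall, the treated diesel generator may contribute at most 10^(83/10) − 7.943e+07 = 1.201e+08, i.e. 80.80 dB.
Required insertion loss = 90 − 80.80 = 9.20 dB.

9 dB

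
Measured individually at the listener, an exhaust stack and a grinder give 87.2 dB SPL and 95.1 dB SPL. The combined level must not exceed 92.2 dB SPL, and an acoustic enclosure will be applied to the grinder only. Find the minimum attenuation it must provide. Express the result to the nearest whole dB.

Fixed contribution from the other source: Σ 10^(L/10) = 10^(87.2/10) = 5.248e+08 (87.20 dB SPL).
The limit corresponds to 10^(92.2/10) = 1.660e+09; subtracting the fixed part leaves 1.135e+09 for the grinder, i.e. 90.55 dB SPL.
So the grinder must be reduced from 95.1 to 90.55 dB SPL: IL = 4.55 dB.

5 dB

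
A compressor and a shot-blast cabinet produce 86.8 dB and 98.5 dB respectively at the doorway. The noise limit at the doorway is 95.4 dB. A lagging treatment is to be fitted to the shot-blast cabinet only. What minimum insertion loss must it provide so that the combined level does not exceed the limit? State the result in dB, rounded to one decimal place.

Fixed contribution from the other source: Σ 10^(L/10) = 10^(86.8/10) = 4.786e+08 (86.80 dB).
The limit corresponds to 10^(95.4/10) = 3.467e+09; subtracting the fixed part leaves 2.989e+09 for the shot-blast cabinet, i.e. 94.75 dB.
Required insertion loss = 98.5 − 94.75 = 3.75 dB.

3.7 dB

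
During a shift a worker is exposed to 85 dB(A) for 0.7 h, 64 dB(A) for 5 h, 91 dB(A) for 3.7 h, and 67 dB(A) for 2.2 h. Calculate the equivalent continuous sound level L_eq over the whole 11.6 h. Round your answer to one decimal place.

86.3 dB(A)

The energy average is taken in the linear domain: L_eq = 10·log₁₀[(Σ tᵢ·10^(Lᵢ/10))/T], T = 11.6 h.
Σ tᵢ·10^(Lᵢ/10) = 0.7·10^(85/10) + 5·10^(64/10) + 3.7·10^(91/10) + 2.2·10^(67/10) = 4.903e+09.
L_eq = 10·log₁₀(4.903e+09/11.6) = 86.26 dB(A).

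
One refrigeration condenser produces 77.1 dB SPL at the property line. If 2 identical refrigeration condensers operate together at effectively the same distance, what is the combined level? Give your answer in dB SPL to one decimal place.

80.1 dB SPL

With 2 equal, uncorrelated contributions the intensity is 2× that of one unit, giving a rise of 10·log₁₀ 2.
L_total = 77.1 + 10·log₁₀(2) = 77.1 + 3.010 = 80.11 dB SPL.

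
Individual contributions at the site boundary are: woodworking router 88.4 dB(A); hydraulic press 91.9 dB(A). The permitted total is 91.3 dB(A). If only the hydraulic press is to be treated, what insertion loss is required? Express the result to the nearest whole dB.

Everything except the hydraulic press sums to 10^(88.4/10) = 6.918e+08 in linear terms, 88.40 dB(A).
To meet 91.3 dB(A) overall, the treated hydraulic press may contribute at most 10^(91.3/10) − 6.918e+08 = 6.571e+08, i.e. 88.18 dB(A).
So the hydraulic press must be reduced from 91.9 to 88.18 dB(A): IL = 3.72 dB.

4 dB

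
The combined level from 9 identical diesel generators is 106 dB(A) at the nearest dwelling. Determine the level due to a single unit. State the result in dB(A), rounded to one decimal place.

For N identical incoherent sources L_total = L₁ + 10·log₁₀ N, so L₁ = 106 − 10·log₁₀(9) = 106 − 9.542.

96.5 dB(A)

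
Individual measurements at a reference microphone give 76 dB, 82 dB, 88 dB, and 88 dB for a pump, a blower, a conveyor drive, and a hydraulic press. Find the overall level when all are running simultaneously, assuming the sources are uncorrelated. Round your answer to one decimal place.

Incoherent sources combine by intensity addition: L_total = 10·log₁₀(Σ 10^(L_i/10)).
Σ 10^(L/10) = 10^(76/10) + 10^(82/10) + 10^(88/10) + 10^(88/10) = 1.460e+09.
L_total = 10·log₁₀(1.460e+09) = 91.64 dB.

91.6 dB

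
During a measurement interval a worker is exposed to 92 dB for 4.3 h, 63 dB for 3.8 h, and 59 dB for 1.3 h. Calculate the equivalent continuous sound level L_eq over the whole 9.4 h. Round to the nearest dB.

Weight each interval's intensity by its duration and average over T = 9.4 h:
Σ tᵢ·10^(Lᵢ/10) = 4.3·10^(92/10) + 3.8·10^(63/10) + 1.3·10^(59/10) = 6.824e+09.
L_eq = 10·log₁₀(6.824e+09/9.4) = 88.61 dB.

89 dB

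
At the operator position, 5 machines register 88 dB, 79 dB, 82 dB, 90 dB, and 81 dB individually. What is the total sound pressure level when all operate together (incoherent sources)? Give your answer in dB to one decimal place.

For uncorrelated sources the intensities add, so convert each level to linear form, sum, and take 10·log₁₀ of the total.
Σ 10^(L/10) = 10^(88/10) + 10^(79/10) + 10^(82/10) + 10^(90/10) + 10^(81/10) = 1.995e+09.
L_total = 10·log₁₀(1.995e+09) = 93.00 dB.

93.0 dB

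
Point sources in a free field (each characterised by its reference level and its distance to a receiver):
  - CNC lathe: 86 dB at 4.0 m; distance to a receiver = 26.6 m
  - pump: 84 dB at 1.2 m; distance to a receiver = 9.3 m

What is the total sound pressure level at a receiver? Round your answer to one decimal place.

Apply inverse-square spreading to bring every level to the receiver, then sum 10^(L/10).
CNC lathe: 86 − 20·log₁₀(26.6/4.0) = 86 − 16.46 = 69.54 dB.
pump: 84 − 20·log₁₀(9.3/1.2) = 84 − 17.79 = 66.21 dB.
Σ 10^(L/10) = 1.318e+07 → L_total = 10·log₁₀(1.318e+07) = 71.20 dB.

71.2 dB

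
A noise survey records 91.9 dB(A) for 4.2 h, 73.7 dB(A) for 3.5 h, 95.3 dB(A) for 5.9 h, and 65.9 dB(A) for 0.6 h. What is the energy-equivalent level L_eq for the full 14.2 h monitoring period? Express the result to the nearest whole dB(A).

93 dB(A)

The energy average is taken in the linear domain: L_eq = 10·log₁₀[(Σ tᵢ·10^(Lᵢ/10))/T], T = 14.2 h.
Σ tᵢ·10^(Lᵢ/10) = 4.2·10^(91.9/10) + 3.5·10^(73.7/10) + 5.9·10^(95.3/10) + 0.6·10^(65.9/10) = 2.658e+10.
L_eq = 10·log₁₀(2.658e+10/14.2) = 92.72 dB(A).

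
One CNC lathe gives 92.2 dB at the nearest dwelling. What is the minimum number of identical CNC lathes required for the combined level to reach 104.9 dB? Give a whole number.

19

N identical sources give L₁ + 10·log₁₀ N, so require 10·log₁₀ N ≥ 104.9 − 92.2 = 12.7 dB.
N ≥ 10^(12.7/10) = 18.621, so N = 19.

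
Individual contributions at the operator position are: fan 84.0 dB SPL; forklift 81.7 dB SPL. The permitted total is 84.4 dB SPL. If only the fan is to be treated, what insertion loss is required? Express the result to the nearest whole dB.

Everything except the fan sums to 10^(81.7/10) = 1.479e+08 in linear terms, 81.70 dB SPL.
To meet 84.4 dB SPL overall, the treated fan may contribute at most 10^(84.4/10) − 1.479e+08 = 1.275e+08, i.e. 81.06 dB SPL.
So the fan must be reduced from 84.0 to 81.06 dB SPL: IL = 2.94 dB.

3 dB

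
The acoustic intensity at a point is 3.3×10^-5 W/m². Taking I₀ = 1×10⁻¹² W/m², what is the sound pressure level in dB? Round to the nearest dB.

L = 10·log₁₀(I/I₀) = 10·log₁₀(3.3×10^-5/10⁻¹²) = 10·log₁₀(3.3×10^7).
L = 10·(0.5185 + 7) = 75.19 dB.

75 dB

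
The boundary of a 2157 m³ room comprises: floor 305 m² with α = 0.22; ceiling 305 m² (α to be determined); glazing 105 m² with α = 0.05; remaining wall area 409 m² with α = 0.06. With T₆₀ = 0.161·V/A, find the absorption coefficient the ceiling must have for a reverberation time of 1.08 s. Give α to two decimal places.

A = 0.161·V/T₆₀ = 0.161·2157/1.08 = 321.55 m² sabins.
Absorption from the other surfaces = 305·0.22 + 105·0.05 + 409·0.06 = 96.89 m², so the ceiling must supply 224.66 m² over 305 m².
α = 224.66/305 = 0.737.

0.74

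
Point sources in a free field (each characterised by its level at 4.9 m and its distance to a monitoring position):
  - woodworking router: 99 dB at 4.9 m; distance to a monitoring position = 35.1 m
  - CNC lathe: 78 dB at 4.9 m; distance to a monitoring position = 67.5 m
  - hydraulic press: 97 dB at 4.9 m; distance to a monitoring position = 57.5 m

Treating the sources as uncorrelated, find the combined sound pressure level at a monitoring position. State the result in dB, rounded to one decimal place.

Apply inverse-square spreading to bring every level to the receiver, then sum 10^(L/10).
woodworking router: 99 − 20·log₁₀(35.1/4.9) = 99 − 17.10 = 81.90 dB.
CNC lathe: 78 − 20·log₁₀(67.5/4.9) = 78 − 22.78 = 55.22 dB.
hydraulic press: 97 − 20·log₁₀(57.5/4.9) = 97 − 21.39 = 75.61 dB.
Σ 10^(L/10) = 1.915e+08 → L_total = 10·log₁₀(1.915e+08) = 82.82 dB.

82.8 dB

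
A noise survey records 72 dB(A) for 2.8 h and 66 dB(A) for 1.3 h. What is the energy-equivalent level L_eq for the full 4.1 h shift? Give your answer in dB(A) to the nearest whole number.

71 dB(A)

L_eq = 10·log₁₀[(1/T)·Σ tᵢ·10^(Lᵢ/10)] with T = 4.1 h.
Σ tᵢ·10^(Lᵢ/10) = 2.8·10^(72/10) + 1.3·10^(66/10) = 4.955e+07.
L_eq = 10·log₁₀(4.955e+07/4.1) = 70.82 dB(A).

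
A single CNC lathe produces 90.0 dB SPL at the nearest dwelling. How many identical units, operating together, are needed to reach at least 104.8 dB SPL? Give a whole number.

31

Need L₁ + 10·log₁₀ N ≥ 104.8, i.e. log₁₀ N ≥ 1.48.
N ≥ 10^(14.8/10) = 30.200, so N = 31.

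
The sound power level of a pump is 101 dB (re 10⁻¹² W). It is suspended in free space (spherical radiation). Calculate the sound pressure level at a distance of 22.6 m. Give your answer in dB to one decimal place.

62.9 dB

Free-field spherical radiation: L_p = L_w − 10·log₁₀(4π·r²), r = 22.6 m.
4π·r² = 6418 m², 10·log₁₀ of that is 38.074 dB.
L_p = 101 − 38.074 = 62.93 dB.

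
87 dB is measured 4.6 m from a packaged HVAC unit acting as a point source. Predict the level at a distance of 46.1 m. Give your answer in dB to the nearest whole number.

For a point source, L₂ = L₁ − 20·log₁₀(r₂/r₁).
L₂ = 87 − 20·log₁₀(46.1/4.6) = 87 − 20.019 = 66.98 dB.

67 dB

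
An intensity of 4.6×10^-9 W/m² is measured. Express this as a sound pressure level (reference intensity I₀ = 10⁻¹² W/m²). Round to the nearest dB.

37 dB

I/I₀ = 4.6×10^-9/10⁻¹² = 4.6×10^3, and L = 10·log₁₀(I/I₀).
L = 10·(0.6628 + 3) = 36.63 dB.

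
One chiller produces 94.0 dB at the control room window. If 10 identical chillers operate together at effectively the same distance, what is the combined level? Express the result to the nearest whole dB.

N identical incoherent sources raise the level by 10·log₁₀ N.
L_total = 94.0 + 10·log₁₀(10) = 94.0 + 10.000 = 104.00 dB.

104 dB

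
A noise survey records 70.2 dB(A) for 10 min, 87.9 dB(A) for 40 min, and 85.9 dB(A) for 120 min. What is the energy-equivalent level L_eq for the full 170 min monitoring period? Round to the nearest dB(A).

L_eq = 10·log₁₀[(1/T)·Σ tᵢ·10^(Lᵢ/10)] with T = 170 min.
Σ tᵢ·10^(Lᵢ/10) = 10·10^(70.2/10) + 40·10^(87.9/10) + 120·10^(85.9/10) = 7.145e+10.
L_eq = 10·log₁₀(7.145e+10/170) = 86.24 dB(A).

86 dB(A)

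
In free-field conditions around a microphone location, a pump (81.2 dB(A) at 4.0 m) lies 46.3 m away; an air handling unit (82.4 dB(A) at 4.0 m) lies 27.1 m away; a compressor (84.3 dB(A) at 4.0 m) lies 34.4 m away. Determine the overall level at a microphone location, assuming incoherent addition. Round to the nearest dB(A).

Propagate each source to the receiver with L = L_ref − 20·log₁₀(r/r_ref), then add intensities.
pump: 81.2 − 20·log₁₀(46.3/4.0) = 81.2 − 21.27 = 59.93 dB(A).
air handling unit: 82.4 − 20·log₁₀(27.1/4.0) = 82.4 − 16.62 = 65.78 dB(A).
compressor: 84.3 − 20·log₁₀(34.4/4.0) = 84.3 − 18.69 = 65.61 dB(A).
Σ 10^(L/10) = 8.409e+06 → L_total = 10·log₁₀(8.409e+06) = 69.25 dB(A).

69 dB(A)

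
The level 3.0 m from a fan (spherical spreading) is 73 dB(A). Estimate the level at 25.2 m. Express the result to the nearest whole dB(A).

Spherical spreading from a point source gives a 20·log₁₀(r₂/r₁) drop.
L₂ = 73 − 20·log₁₀(25.2/3.0) = 73 − 18.486 = 54.51 dB(A).

55 dB(A)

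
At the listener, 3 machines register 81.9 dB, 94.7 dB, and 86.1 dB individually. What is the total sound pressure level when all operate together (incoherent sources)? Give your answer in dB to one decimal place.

95.5 dB

For uncorrelated sources the intensities add, so convert each level to linear form, sum, and take 10·log₁₀ of the total.
Σ 10^(L/10) = 10^(81.9/10) + 10^(94.7/10) + 10^(86.1/10) = 3.513e+09.
L_total = 10·log₁₀(3.513e+09) = 95.46 dB.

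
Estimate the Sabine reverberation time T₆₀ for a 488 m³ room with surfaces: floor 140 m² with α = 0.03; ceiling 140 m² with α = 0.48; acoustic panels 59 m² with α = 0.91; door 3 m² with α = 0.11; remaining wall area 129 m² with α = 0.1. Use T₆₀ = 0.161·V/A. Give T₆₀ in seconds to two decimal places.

0.57 s

Total absorption A = 140·0.03 + 140·0.48 + 59·0.91 + 3·0.11 + 129·0.1 = 138.32 m² sabins.
T₆₀ = 0.161·V/A = 0.161·488/138.32 = 0.568 s.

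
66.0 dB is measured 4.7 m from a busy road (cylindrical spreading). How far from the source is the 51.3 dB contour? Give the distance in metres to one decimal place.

For a line source L₁ − L₂ = 10·log₁₀(r₂/r₁), so r₂ = r₁·10^((L₁−L₂)/10).
r₂ = 4.7·10^((66.0−51.3)/10) = 4.7·10^(14.7/10) = 138.71 m.

138.7 m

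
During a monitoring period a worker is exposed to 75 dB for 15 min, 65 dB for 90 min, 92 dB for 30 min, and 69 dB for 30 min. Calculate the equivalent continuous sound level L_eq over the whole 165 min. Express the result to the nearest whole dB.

Weight each interval's intensity by its duration and average over T = 165 min:
Σ tᵢ·10^(Lᵢ/10) = 15·10^(75/10) + 90·10^(65/10) + 30·10^(92/10) + 30·10^(69/10) = 4.854e+10.
L_eq = 10·log₁₀(4.854e+10/165) = 84.69 dB.

85 dB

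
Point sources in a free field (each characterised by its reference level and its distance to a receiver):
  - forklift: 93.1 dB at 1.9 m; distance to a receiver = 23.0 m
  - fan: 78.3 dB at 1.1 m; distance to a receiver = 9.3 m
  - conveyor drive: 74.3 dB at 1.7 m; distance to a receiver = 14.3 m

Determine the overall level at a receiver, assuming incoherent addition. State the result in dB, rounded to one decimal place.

71.8 dB

First find each source's level at the receiver (point-source: −20·log₁₀(r/r_ref)), then combine on an intensity basis.
forklift: 93.1 − 20·log₁₀(23.0/1.9) = 93.1 − 21.66 = 71.44 dB.
fan: 78.3 − 20·log₁₀(9.3/1.1) = 78.3 − 18.54 = 59.76 dB.
conveyor drive: 74.3 − 20·log₁₀(14.3/1.7) = 74.3 − 18.50 = 55.80 dB.
Σ 10^(L/10) = 1.526e+07 → L_total = 10·log₁₀(1.526e+07) = 71.84 dB.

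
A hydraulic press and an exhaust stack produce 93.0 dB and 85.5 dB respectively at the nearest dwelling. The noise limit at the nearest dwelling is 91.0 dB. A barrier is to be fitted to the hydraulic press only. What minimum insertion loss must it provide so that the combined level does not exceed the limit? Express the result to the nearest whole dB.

Everything except the hydraulic press sums to 10^(85.5/10) = 3.548e+08 in linear terms, 85.50 dB.
To meet 91.0 dB overall, the treated hydraulic press may contribute at most 10^(91.0/10) − 3.548e+08 = 9.041e+08, i.e. 89.56 dB.
Required insertion loss = 93.0 − 89.56 = 3.44 dB.

3 dB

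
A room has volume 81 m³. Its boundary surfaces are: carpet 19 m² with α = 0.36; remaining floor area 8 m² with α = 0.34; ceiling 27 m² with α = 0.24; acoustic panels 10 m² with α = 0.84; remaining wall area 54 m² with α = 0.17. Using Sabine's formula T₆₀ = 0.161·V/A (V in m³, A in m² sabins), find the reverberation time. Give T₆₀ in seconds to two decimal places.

Summing Sᵢαᵢ: 19·0.36 + 8·0.34 + 27·0.24 + 10·0.84 + 54·0.17 = 33.62 m².
T₆₀ = 0.161·V/A = 0.161·81/33.62 = 0.388 s.

0.39 s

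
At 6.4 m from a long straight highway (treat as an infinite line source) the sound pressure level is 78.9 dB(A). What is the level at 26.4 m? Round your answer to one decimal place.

For a line source, L₂ = L₁ − 10·log₁₀(r₂/r₁).
L₂ = 78.9 − 10·log₁₀(26.4/6.4) = 78.9 − 6.154 = 72.75 dB(A).

72.7 dB(A)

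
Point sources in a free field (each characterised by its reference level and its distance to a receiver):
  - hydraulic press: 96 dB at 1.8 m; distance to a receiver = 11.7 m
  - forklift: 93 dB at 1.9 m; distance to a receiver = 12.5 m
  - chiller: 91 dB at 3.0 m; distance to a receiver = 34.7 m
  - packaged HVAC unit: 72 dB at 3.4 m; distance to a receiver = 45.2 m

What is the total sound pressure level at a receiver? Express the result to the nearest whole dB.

82 dB

First find each source's level at the receiver (point-source: −20·log₁₀(r/r_ref)), then combine on an intensity basis.
hydraulic press: 96 − 20·log₁₀(11.7/1.8) = 96 − 16.26 = 79.74 dB.
forklift: 93 − 20·log₁₀(12.5/1.9) = 93 − 16.36 = 76.64 dB.
chiller: 91 − 20·log₁₀(34.7/3.0) = 91 − 21.26 = 69.74 dB.
packaged HVAC unit: 72 − 20·log₁₀(45.2/3.4) = 72 − 22.47 = 49.53 dB.
Σ 10^(L/10) = 1.498e+08 → L_total = 10·log₁₀(1.498e+08) = 81.76 dB.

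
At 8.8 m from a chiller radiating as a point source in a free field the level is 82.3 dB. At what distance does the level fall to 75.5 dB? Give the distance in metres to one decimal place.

For a point source L₁ − L₂ = 20·log₁₀(r₂/r₁), so r₂ = r₁·10^((L₁−L₂)/20).
r₂ = 8.8·10^((82.3−75.5)/20) = 8.8·10^(6.8/20) = 19.25 m.

19.3 m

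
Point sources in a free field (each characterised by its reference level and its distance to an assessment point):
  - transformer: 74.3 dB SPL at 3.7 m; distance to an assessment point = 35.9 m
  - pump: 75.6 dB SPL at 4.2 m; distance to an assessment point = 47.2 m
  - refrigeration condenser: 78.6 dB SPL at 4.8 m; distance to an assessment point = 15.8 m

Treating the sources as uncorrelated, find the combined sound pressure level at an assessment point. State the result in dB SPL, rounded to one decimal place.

Apply inverse-square spreading to bring every level to the receiver, then sum 10^(L/10).
transformer: 74.3 − 20·log₁₀(35.9/3.7) = 74.3 − 19.74 = 54.56 dB SPL.
pump: 75.6 − 20·log₁₀(47.2/4.2) = 75.6 − 21.01 = 54.59 dB SPL.
refrigeration condenser: 78.6 − 20·log₁₀(15.8/4.8) = 78.6 − 10.35 = 68.25 dB SPL.
Σ 10^(L/10) = 7.259e+06 → L_total = 10·log₁₀(7.259e+06) = 68.61 dB SPL.

68.6 dB SPL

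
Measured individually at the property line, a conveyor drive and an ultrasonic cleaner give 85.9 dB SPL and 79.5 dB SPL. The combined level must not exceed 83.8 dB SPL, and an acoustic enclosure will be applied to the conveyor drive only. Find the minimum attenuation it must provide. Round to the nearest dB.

4 dB

The untreated sources together contribute 10^(79.5/10) = 8.913e+07, i.e. 79.50 dB SPL.
To meet 83.8 dB SPL overall, the treated conveyor drive may contribute at most 10^(83.8/10) − 8.913e+07 = 1.508e+08, i.e. 81.78 dB SPL.
So the conveyor drive must be reduced from 85.9 to 81.78 dB SPL: IL = 4.12 dB.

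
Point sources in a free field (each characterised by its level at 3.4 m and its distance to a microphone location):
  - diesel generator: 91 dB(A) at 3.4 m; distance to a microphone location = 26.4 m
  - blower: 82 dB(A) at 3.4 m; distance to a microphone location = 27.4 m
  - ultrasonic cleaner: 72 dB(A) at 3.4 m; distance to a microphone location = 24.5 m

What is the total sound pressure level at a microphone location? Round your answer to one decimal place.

73.7 dB(A)

First find each source's level at the receiver (point-source: −20·log₁₀(r/r_ref)), then combine on an intensity basis.
diesel generator: 91 − 20·log₁₀(26.4/3.4) = 91 − 17.80 = 73.20 dB(A).
blower: 82 − 20·log₁₀(27.4/3.4) = 82 − 18.13 = 63.87 dB(A).
ultrasonic cleaner: 72 − 20·log₁₀(24.5/3.4) = 72 − 17.15 = 54.85 dB(A).
Σ 10^(L/10) = 2.363e+07 → L_total = 10·log₁₀(2.363e+07) = 73.73 dB(A).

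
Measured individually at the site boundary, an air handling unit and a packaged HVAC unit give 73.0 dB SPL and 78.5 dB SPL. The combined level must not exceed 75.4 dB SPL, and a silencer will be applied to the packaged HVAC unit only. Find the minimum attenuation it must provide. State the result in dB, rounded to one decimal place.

6.8 dB

Everything except the packaged HVAC unit sums to 10^(73.0/10) = 1.995e+07 in linear terms, 73.00 dB SPL.
To meet 75.4 dB SPL overall, the treated packaged HVAC unit may contribute at most 10^(75.4/10) − 1.995e+07 = 1.472e+07, i.e. 71.68 dB SPL.
So the packaged HVAC unit must be reduced from 78.5 to 71.68 dB SPL: IL = 6.82 dB.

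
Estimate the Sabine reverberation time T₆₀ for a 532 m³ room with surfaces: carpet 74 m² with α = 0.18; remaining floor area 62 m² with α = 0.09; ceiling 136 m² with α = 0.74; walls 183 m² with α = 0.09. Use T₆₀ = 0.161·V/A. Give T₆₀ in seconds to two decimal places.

0.63 s

Total absorption A = 74·0.18 + 62·0.09 + 136·0.74 + 183·0.09 = 136.01 m² sabins.
T₆₀ = 0.161 × 532 / 136.01 = 0.630 s.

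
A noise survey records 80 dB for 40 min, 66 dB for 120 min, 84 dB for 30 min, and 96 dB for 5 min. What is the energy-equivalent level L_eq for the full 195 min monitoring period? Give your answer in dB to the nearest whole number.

L_eq = 10·log₁₀[(1/T)·Σ tᵢ·10^(Lᵢ/10)] with T = 195 min.
Σ tᵢ·10^(Lᵢ/10) = 40·10^(80/10) + 120·10^(66/10) + 30·10^(84/10) + 5·10^(96/10) = 3.192e+10.
L_eq = 10·log₁₀(3.192e+10/195) = 82.14 dB.

82 dB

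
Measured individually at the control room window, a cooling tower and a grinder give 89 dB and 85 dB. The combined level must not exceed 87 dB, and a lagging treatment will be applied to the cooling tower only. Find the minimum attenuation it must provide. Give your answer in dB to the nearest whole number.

Fixed contribution from the other source: Σ 10^(L/10) = 10^(85/10) = 3.162e+08 (85.00 dB).
To meet 87 dB overall, the treated cooling tower may contribute at most 10^(87/10) − 3.162e+08 = 1.850e+08, i.e. 82.67 dB.
So the cooling tower must be reduced from 89 to 82.67 dB: IL = 6.33 dB.

6 dB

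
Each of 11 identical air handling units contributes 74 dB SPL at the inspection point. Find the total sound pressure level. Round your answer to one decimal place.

L_total = L₁ + 10·log₁₀ N for N identical incoherent sources.
L_total = 74 + 10·log₁₀(11) = 74 + 10.414 = 84.41 dB SPL.

84.4 dB SPL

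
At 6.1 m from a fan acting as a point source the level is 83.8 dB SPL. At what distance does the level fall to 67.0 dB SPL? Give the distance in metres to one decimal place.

For a point source L₁ − L₂ = 20·log₁₀(r₂/r₁), so r₂ = r₁·10^((L₁−L₂)/20).
r₂ = 6.1·10^((83.8−67.0)/20) = 6.1·10^(16.8/20) = 42.20 m.

42.2 m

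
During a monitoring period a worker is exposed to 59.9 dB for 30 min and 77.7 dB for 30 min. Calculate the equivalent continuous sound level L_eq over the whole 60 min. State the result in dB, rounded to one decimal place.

Weight each interval's intensity by its duration and average over T = 60 min:
Σ tᵢ·10^(Lᵢ/10) = 30·10^(59.9/10) + 30·10^(77.7/10) = 1.796e+09.
L_eq = 10·log₁₀(1.796e+09/60) = 74.76 dB.

74.8 dB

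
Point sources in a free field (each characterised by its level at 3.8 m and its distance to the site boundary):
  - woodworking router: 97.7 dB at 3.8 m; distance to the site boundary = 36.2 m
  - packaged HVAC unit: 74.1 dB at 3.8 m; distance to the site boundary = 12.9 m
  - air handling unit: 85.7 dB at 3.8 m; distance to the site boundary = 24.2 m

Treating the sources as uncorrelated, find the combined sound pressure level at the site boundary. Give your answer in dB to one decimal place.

78.8 dB

Apply inverse-square spreading to bring every level to the receiver, then sum 10^(L/10).
woodworking router: 97.7 − 20·log₁₀(36.2/3.8) = 97.7 − 19.58 = 78.12 dB.
packaged HVAC unit: 74.1 − 20·log₁₀(12.9/3.8) = 74.1 − 10.62 = 63.48 dB.
air handling unit: 85.7 − 20·log₁₀(24.2/3.8) = 85.7 − 16.08 = 69.62 dB.
Σ 10^(L/10) = 7.628e+07 → L_total = 10·log₁₀(7.628e+07) = 78.82 dB.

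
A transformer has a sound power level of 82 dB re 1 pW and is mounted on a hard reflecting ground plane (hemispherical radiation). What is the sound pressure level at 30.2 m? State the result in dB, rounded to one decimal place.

44.4 dB

The power spreads over a hemisphere of area 2π·r², so L_p = L_w − 10·log₁₀(2π·r²).
2π·r² = 5731 m², 10·log₁₀ of that is 37.582 dB.
L_p = 82 − 37.582 = 44.42 dB.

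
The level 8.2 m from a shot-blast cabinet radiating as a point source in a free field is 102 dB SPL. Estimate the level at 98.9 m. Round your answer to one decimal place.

80.4 dB SPL

Point-source attenuation: ΔL = 20·log₁₀(r₂/r₁) = 20·log₁₀(98.9/8.2) = 21.628 dB.
L₂ = 102 − 20·log₁₀(98.9/8.2) = 102 − 21.628 = 80.37 dB SPL.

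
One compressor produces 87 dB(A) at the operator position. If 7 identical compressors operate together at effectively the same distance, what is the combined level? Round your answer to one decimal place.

N identical incoherent sources raise the level by 10·log₁₀ N.
L_total = 87 + 10·log₁₀(7) = 87 + 8.451 = 95.45 dB(A).

95.5 dB(A)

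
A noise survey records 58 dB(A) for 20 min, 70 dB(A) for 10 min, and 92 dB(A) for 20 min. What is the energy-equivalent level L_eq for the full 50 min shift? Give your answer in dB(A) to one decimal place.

88.0 dB(A)

L_eq = 10·log₁₀[(1/T)·Σ tᵢ·10^(Lᵢ/10)] with T = 50 min.
Σ tᵢ·10^(Lᵢ/10) = 20·10^(58/10) + 10·10^(70/10) + 20·10^(92/10) = 3.181e+10.
L_eq = 10·log₁₀(3.181e+10/50) = 88.04 dB(A).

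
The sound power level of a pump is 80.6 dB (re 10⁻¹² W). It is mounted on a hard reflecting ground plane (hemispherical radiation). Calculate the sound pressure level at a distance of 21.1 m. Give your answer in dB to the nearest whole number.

Free-field hemispherical radiation: L_p = L_w − 10·log₁₀(2π·r²), r = 21.1 m.
2π·r² = 2797 m², 10·log₁₀ of that is 34.467 dB.
L_p = 80.6 − 34.467 = 46.13 dB.

46 dB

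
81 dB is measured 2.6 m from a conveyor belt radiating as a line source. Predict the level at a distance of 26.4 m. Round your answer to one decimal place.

70.9 dB

Line-source attenuation: ΔL = 10·log₁₀(r₂/r₁) = 10·log₁₀(26.4/2.6) = 10.066 dB.
L₂ = 81 − 10·log₁₀(26.4/2.6) = 81 − 10.066 = 70.93 dB.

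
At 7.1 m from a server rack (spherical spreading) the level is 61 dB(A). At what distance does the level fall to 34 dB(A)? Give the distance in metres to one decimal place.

The 27.0 dB drop corresponds to a distance ratio of 10^(27.0/20) for a point source.
r₂ = 7.1·10^((61−34)/20) = 7.1·10^(27.0/20) = 158.95 m.

158.9 m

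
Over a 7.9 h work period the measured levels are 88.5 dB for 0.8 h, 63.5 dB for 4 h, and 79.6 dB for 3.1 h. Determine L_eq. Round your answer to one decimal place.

Weight each interval's intensity by its duration and average over T = 7.9 h:
Σ tᵢ·10^(Lᵢ/10) = 0.8·10^(88.5/10) + 4·10^(63.5/10) + 3.1·10^(79.6/10) = 8.580e+08.
L_eq = 10·log₁₀(8.580e+08/7.9) = 80.36 dB.

80.4 dB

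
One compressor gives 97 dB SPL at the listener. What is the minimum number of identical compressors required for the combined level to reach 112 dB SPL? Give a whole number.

32

Need L₁ + 10·log₁₀ N ≥ 112, i.e. log₁₀ N ≥ 1.50.
N ≥ 10^(15.0/10) = 31.623, so N = 32.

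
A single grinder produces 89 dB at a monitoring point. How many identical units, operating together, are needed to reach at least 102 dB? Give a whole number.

20

Need L₁ + 10·log₁₀ N ≥ 102, i.e. log₁₀ N ≥ 1.30.
N ≥ 10^(13.0/10) = 19.953, so N = 20.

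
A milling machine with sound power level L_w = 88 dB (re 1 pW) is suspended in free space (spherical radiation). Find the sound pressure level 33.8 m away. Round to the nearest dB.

46 dB

Free-field spherical radiation: L_p = L_w − 10·log₁₀(4π·r²), r = 33.8 m.
4π·r² = 1.436e+04 m², 10·log₁₀ of that is 41.570 dB.
L_p = 88 − 41.570 = 46.43 dB.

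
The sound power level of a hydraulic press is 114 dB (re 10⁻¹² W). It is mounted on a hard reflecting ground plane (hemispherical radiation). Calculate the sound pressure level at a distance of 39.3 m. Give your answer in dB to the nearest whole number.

The power spreads over a hemisphere of area 2π·r², so L_p = L_w − 10·log₁₀(2π·r²).
2π·r² = 9704 m², 10·log₁₀ of that is 39.870 dB.
L_p = 114 − 39.870 = 74.13 dB.

74 dB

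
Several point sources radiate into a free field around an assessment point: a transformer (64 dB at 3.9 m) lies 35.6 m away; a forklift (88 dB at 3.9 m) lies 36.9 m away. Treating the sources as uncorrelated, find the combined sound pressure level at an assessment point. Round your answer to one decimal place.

68.5 dB

Apply inverse-square spreading to bring every level to the receiver, then sum 10^(L/10).
transformer: 64 − 20·log₁₀(35.6/3.9) = 64 − 19.21 = 44.79 dB.
forklift: 88 − 20·log₁₀(36.9/3.9) = 88 − 19.52 = 68.48 dB.
Σ 10^(L/10) = 7.078e+06 → L_total = 10·log₁₀(7.078e+06) = 68.50 dB.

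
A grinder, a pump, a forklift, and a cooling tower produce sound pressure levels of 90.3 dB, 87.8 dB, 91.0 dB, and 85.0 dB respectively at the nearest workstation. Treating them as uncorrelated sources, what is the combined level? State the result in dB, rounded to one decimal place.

95.1 dB

Incoherent sources combine by intensity addition: L_total = 10·log₁₀(Σ 10^(L_i/10)).
Σ 10^(L/10) = 10^(90.3/10) + 10^(87.8/10) + 10^(91.0/10) + 10^(85.0/10) = 3.249e+09.
L_total = 10·log₁₀(3.249e+09) = 95.12 dB.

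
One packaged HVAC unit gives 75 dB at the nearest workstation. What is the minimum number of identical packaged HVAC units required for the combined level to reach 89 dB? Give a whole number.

N identical sources give L₁ + 10·log₁₀ N, so require 10·log₁₀ N ≥ 89 − 75 = 14.0 dB.
N ≥ 10^(14.0/10) = 25.119, so N = 26.

26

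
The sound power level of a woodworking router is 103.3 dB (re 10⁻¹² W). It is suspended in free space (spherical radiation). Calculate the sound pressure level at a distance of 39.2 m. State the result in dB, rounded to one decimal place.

60.4 dB

Free-field spherical radiation: L_p = L_w − 10·log₁₀(4π·r²), r = 39.2 m.
4π·r² = 1.931e+04 m², 10·log₁₀ of that is 42.858 dB.
L_p = 103.3 − 42.858 = 60.44 dB.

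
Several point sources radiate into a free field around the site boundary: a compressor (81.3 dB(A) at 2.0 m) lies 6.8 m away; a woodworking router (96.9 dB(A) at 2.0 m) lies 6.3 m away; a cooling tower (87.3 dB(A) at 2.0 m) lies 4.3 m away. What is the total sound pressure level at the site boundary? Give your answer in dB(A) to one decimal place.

First find each source's level at the receiver (point-source: −20·log₁₀(r/r_ref)), then combine on an intensity basis.
compressor: 81.3 − 20·log₁₀(6.8/2.0) = 81.3 − 10.63 = 70.67 dB(A).
woodworking router: 96.9 − 20·log₁₀(6.3/2.0) = 96.9 − 9.97 = 86.93 dB(A).
cooling tower: 87.3 − 20·log₁₀(4.3/2.0) = 87.3 − 6.65 = 80.65 dB(A).
Σ 10^(L/10) = 6.215e+08 → L_total = 10·log₁₀(6.215e+08) = 87.93 dB(A).

87.9 dB(A)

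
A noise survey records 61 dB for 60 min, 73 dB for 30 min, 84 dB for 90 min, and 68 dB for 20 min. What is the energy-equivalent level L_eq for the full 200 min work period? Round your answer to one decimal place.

80.7 dB

Weight each interval's intensity by its duration and average over T = 200 min:
Σ tᵢ·10^(Lᵢ/10) = 60·10^(61/10) + 30·10^(73/10) + 90·10^(84/10) + 20·10^(68/10) = 2.341e+10.
L_eq = 10·log₁₀(2.341e+10/200) = 80.68 dB.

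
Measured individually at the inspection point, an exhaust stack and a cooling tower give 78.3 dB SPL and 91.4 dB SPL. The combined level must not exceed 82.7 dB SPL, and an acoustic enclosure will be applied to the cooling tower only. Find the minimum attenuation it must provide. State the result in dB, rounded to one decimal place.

10.7 dB

Fixed contribution from the other source: Σ 10^(L/10) = 10^(78.3/10) = 6.761e+07 (78.30 dB SPL).
The limit corresponds to 10^(82.7/10) = 1.862e+08; subtracting the fixed part leaves 1.186e+08 for the cooling tower, i.e. 80.74 dB SPL.
So the cooling tower must be reduced from 91.4 to 80.74 dB SPL: IL = 10.66 dB.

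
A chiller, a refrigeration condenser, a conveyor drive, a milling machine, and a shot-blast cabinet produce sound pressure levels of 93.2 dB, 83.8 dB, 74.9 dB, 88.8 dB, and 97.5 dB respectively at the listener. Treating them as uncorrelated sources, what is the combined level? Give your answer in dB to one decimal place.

99.4 dB

Incoherent sources combine by intensity addition: L_total = 10·log₁₀(Σ 10^(L_i/10)).
Σ 10^(L/10) = 10^(93.2/10) + 10^(83.8/10) + 10^(74.9/10) + 10^(88.8/10) + 10^(97.5/10) = 8.742e+09.
L_total = 10·log₁₀(8.742e+09) = 99.42 dB.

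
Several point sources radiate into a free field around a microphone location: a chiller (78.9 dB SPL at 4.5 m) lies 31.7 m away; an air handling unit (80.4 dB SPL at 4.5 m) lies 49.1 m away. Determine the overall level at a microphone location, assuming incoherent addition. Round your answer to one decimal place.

Propagate each source to the receiver with L = L_ref − 20·log₁₀(r/r_ref), then add intensities.
chiller: 78.9 − 20·log₁₀(31.7/4.5) = 78.9 − 16.96 = 61.94 dB SPL.
air handling unit: 80.4 − 20·log₁₀(49.1/4.5) = 80.4 − 20.76 = 59.64 dB SPL.
Σ 10^(L/10) = 2.485e+06 → L_total = 10·log₁₀(2.485e+06) = 63.95 dB SPL.

64.0 dB SPL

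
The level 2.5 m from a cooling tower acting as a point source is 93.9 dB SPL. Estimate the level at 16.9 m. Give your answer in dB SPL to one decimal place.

77.3 dB SPL

For a point source, L₂ = L₁ − 20·log₁₀(r₂/r₁).
L₂ = 93.9 − 20·log₁₀(16.9/2.5) = 93.9 − 16.599 = 77.30 dB SPL.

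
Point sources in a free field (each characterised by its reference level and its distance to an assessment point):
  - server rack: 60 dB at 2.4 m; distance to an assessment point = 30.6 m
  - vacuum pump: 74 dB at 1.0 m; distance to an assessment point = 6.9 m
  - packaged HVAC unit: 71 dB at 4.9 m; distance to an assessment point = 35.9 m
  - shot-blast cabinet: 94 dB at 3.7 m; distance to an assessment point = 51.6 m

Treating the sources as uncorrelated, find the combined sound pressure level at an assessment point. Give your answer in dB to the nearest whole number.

First find each source's level at the receiver (point-source: −20·log₁₀(r/r_ref)), then combine on an intensity basis.
server rack: 60 − 20·log₁₀(30.6/2.4) = 60 − 22.11 = 37.89 dB.
vacuum pump: 74 − 20·log₁₀(6.9/1.0) = 74 − 16.78 = 57.22 dB.
packaged HVAC unit: 71 − 20·log₁₀(35.9/4.9) = 71 − 17.30 = 53.70 dB.
shot-blast cabinet: 94 − 20·log₁₀(51.6/3.7) = 94 − 22.89 = 71.11 dB.
Σ 10^(L/10) = 1.368e+07 → L_total = 10·log₁₀(1.368e+07) = 71.36 dB.

71 dB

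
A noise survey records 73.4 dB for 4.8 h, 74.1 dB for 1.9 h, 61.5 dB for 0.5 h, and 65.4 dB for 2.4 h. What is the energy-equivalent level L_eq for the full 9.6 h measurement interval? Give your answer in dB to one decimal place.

72.3 dB

L_eq = 10·log₁₀[(1/T)·Σ tᵢ·10^(Lᵢ/10)] with T = 9.6 h.
Σ tᵢ·10^(Lᵢ/10) = 4.8·10^(73.4/10) + 1.9·10^(74.1/10) + 0.5·10^(61.5/10) + 2.4·10^(65.4/10) = 1.629e+08.
L_eq = 10·log₁₀(1.629e+08/9.6) = 72.30 dB.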